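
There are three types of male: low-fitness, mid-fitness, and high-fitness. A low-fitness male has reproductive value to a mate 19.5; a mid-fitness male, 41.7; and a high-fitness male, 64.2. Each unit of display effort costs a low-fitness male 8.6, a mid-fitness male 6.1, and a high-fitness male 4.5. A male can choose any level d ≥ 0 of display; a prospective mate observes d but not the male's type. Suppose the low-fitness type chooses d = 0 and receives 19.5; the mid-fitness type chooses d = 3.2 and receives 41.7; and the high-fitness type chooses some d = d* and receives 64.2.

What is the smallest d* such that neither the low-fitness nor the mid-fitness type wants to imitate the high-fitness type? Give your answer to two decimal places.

Low-fitness type (on-path payoff 19.5) won't mimic when 19.5 ≥ 64.2 − 8.6·d*, i.e. d* ≥ 5.20.
Mid-fitness type (on-path payoff 41.7 − 6.1×3.2 = 22.18) won't mimic when 22.18 ≥ 64.2 − 6.1·d*, i.e. d* ≥ 6.89.
Both must hold, so d* = max(5.20, 6.89) = 6.89. The mid-fitness type's constraint binds.

6.89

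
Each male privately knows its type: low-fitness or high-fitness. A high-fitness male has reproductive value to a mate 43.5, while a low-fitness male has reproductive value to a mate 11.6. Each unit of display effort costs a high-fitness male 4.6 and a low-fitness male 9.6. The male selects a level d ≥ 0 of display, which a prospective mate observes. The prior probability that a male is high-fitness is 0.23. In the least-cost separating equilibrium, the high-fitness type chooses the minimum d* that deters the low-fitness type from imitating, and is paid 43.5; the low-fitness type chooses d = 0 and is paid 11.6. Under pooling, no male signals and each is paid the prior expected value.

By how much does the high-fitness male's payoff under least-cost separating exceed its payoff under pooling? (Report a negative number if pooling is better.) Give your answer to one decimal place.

Least-cost separating signal: d* solves 11.6 = 43.5 − 9.6·d*, so d* = (43.5 − 11.6)/9.6 ≈ 3.3229.
High-fitness type's separating payoff: 43.5 − 4.6 × d* = 43.5 − 4.6 × (43.5 − 11.6)/9.6 = 43.5 − 146.74/9.6 ≈ 28.215.
Pooling payoff: 0.23 × 43.5 + 0.77 × 11.6 = 18.937.
Difference: 28.215 − 18.937 = 9.278, i.e. 9.3 to one decimal place.
The high-fitness type prefers to separate.

9.3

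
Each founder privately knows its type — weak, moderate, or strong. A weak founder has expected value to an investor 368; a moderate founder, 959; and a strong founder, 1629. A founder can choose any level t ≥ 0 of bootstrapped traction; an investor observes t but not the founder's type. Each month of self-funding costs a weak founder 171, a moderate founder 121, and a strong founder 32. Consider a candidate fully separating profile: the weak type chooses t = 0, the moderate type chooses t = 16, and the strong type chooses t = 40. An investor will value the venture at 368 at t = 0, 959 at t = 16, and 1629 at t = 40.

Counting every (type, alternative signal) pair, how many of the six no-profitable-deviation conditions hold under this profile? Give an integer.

Strong (own payoff 1629 − 32×40 = 349): to t=0 gives 368 → profitable ✗; to t=16 gives 959 − 32×16 = 447 → profitable ✗.
Moderate (own payoff 959 − 121×16 = -977): to t=0 gives 368 → profitable ✗; to t=40 gives 1629 − 121×40 = -3211 → no gain ✓.
Weak (own payoff 368): to t=16 gives 959 − 171×16 = -1777 → no gain ✓; to t=40 gives 1629 − 171×40 = -5211 → no gain ✓.
3 of the 6 constraints hold; not an equilibrium.

3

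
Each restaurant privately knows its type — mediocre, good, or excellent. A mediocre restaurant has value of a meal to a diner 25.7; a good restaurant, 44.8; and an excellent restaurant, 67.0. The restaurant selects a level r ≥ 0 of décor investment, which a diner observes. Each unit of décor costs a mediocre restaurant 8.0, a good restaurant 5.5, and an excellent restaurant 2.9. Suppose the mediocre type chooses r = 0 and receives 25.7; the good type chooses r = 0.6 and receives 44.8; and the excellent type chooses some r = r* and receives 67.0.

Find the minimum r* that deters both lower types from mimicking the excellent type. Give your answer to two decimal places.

Mediocre type (on-path payoff 25.7) won't mimic when 25.7 ≥ 67.0 − 8.0·r*, i.e. r* ≥ 5.16.
Good type (on-path payoff 44.8 − 5.5×0.6 = 41.5) won't mimic when 41.5 ≥ 67.0 − 5.5·r*, i.e. r* ≥ 4.64.
Both must hold, so r* = max(5.16, 4.64) = 5.16. The mediocre type's constraint binds.

5.16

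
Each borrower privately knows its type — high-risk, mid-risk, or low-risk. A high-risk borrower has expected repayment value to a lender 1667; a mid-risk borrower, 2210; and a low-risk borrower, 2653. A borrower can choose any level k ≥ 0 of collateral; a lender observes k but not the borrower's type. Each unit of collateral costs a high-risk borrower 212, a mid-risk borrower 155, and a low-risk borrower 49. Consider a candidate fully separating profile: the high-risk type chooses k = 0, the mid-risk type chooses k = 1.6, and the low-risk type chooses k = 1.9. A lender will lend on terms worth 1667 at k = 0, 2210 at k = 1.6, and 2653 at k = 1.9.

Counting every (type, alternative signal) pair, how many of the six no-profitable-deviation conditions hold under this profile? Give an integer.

High-risk (own payoff 1667): to k=1.6 gives 2210 − 212×1.6 = 1870.8 → profitable ✗; to k=1.9 gives 2653 − 212×1.9 = 2250.2 → profitable ✗.
Low-risk (own payoff 2653 − 49×1.9 = 2559.9): to k=0 gives 1667 → no gain ✓; to k=1.6 gives 2210 − 49×1.6 = 2131.6 → no gain ✓.
Mid-risk (own payoff 2210 − 155×1.6 = 1962): to k=0 gives 1667 → no gain ✓; to k=1.9 gives 2653 − 155×1.9 = 2358.5 → profitable ✗.
3 of the 6 constraints hold; not an equilibrium.

3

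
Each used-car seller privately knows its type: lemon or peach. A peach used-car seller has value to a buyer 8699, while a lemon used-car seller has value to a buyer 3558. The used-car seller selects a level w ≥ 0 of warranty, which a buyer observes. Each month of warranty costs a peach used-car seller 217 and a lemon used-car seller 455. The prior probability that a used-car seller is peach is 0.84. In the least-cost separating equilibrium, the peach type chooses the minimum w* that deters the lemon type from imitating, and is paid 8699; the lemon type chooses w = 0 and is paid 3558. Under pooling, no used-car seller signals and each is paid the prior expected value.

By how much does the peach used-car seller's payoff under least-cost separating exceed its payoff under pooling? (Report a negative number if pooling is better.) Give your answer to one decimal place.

Least-cost separating signal: w* solves 3558 = 8699 − 455·w*, so w* = (8699 − 3558)/455 ≈ 11.2989.
Peach type's separating payoff: 8699 − 217 × w* = 8699 − 217 × (8699 − 3558)/455 = 8699 − 1115597/455 ≈ 6247.138.
Pooling payoff: 0.84 × 8699 + 0.16 × 3558 = 7876.44.
Difference: 6247.138 − 7876.44 = -1629.302, i.e. -1629.3 to one decimal place.
The peach type would prefer the pooling outcome.

-1629.3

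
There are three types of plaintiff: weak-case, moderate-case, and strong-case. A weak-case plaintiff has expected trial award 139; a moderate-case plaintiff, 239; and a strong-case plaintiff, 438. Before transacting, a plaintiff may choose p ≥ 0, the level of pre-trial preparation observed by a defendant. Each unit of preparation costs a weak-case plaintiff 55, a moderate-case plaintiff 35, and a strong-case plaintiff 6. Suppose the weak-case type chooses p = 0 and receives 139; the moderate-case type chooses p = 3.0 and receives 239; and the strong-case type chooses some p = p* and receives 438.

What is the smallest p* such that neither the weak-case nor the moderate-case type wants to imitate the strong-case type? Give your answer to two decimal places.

Weak-case type (on-path payoff 139) won't mimic when 139 ≥ 438 − 55·p*, i.e. p* ≥ 5.44.
Moderate-case type (on-path payoff 239 − 35×3.0 = 134) won't mimic when 134 ≥ 438 − 35·p*, i.e. p* ≥ 8.69.
Both must hold, so p* = max(5.44, 8.69) = 8.69. The moderate-case type's constraint binds.

8.69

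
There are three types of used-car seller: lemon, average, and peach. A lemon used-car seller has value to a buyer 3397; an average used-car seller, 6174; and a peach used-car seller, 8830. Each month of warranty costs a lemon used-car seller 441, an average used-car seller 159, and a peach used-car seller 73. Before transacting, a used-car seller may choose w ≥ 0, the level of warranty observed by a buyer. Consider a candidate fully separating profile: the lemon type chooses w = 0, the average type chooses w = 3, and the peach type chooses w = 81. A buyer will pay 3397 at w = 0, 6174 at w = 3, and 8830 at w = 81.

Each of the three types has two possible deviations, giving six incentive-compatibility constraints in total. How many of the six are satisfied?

3

Lemon (own payoff 3397): to w=3 gives 6174 − 441×3 = 4851 → profitable ✗; to w=81 gives 8830 − 441×81 = -26891 → no gain ✓.
Average (own payoff 6174 − 159×3 = 5697): to w=0 gives 3397 → no gain ✓; to w=81 gives 8830 − 159×81 = -4049 → no gain ✓.
Peach (own payoff 8830 − 73×81 = 2917): to w=0 gives 3397 → profitable ✗; to w=3 gives 6174 − 73×3 = 5955 → profitable ✗.
3 of the 6 constraints hold; not an equilibrium.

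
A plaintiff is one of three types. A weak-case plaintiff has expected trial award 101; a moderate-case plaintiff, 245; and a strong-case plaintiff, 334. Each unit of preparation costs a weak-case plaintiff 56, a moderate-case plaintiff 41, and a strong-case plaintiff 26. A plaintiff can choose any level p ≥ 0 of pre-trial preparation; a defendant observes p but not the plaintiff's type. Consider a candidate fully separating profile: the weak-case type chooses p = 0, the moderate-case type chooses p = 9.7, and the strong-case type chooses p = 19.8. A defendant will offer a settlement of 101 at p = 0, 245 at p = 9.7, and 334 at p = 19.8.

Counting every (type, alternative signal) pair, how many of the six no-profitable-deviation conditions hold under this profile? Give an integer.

3

Strong-case (own payoff 334 − 26×19.8 = -180.8): to p=0 gives 101 → profitable ✗; to p=9.7 gives 245 − 26×9.7 = -7.2 → profitable ✗.
Moderate-case (own payoff 245 − 41×9.7 = -152.7): to p=0 gives 101 → profitable ✗; to p=19.8 gives 334 − 41×19.8 = -477.8 → no gain ✓.
Weak-case (own payoff 101): to p=9.7 gives 245 − 56×9.7 = -298.2 → no gain ✓; to p=19.8 gives 334 − 56×19.8 = -774.8 → no gain ✓.
3 of the 6 constraints hold; not an equilibrium.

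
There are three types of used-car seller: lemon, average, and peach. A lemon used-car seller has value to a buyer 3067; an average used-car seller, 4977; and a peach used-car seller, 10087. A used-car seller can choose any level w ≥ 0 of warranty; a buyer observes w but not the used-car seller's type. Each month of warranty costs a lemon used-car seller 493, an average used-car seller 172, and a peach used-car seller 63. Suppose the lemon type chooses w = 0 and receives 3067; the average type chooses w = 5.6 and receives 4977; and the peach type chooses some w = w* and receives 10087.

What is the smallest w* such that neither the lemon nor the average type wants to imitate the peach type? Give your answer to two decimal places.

Lemon type (on-path payoff 3067) won't mimic when 3067 ≥ 10087 − 493·w*, i.e. w* ≥ 14.24.
Average type (on-path payoff 4977 − 172×5.6 = 4013.8) won't mimic when 4013.8 ≥ 10087 − 172·w*, i.e. w* ≥ 35.31.
Both must hold, so w* = max(14.24, 35.31) = 35.31. The average type's constraint binds.

35.31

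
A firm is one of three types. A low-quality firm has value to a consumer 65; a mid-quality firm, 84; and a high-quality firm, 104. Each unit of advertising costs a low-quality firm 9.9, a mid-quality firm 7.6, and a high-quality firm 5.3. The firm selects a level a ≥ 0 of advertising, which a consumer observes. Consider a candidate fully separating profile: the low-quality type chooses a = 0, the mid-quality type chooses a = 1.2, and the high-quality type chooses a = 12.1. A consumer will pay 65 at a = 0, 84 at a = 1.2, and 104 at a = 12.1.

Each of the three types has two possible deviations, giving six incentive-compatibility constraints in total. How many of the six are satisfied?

3

High-quality (own payoff 104 − 5.3×12.1 = 39.87): to a=0 gives 65 → profitable ✗; to a=1.2 gives 84 − 5.3×1.2 = 77.64 → profitable ✗.
Mid-quality (own payoff 84 − 7.6×1.2 = 74.88): to a=0 gives 65 → no gain ✓; to a=12.1 gives 104 − 7.6×12.1 = 12.04 → no gain ✓.
Low-quality (own payoff 65): to a=1.2 gives 84 − 9.9×1.2 = 72.12 → profitable ✗; to a=12.1 gives 104 − 9.9×12.1 = -15.79 → no gain ✓.
3 of the 6 constraints hold; not an equilibrium.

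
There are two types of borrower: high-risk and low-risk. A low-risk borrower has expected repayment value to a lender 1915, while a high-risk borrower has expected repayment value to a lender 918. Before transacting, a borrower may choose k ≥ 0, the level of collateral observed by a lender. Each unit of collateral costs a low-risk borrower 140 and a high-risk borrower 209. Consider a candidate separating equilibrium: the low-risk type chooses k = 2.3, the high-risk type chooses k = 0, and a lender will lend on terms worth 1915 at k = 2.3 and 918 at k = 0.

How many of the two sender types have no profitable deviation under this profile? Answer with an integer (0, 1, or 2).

Low-risk type: signal → 1915 − 140 × 2.3 = 1593; deviate to 0 → 918. IC holds (1593 ≥ 918).
High-risk type: stay at 0 → 918; mimic → 1915 − 209 × 2.3 = 1434.3. IC fails (918 < 1434.3).
1 of 2 constraints hold, so this profile is not an equilibrium.

1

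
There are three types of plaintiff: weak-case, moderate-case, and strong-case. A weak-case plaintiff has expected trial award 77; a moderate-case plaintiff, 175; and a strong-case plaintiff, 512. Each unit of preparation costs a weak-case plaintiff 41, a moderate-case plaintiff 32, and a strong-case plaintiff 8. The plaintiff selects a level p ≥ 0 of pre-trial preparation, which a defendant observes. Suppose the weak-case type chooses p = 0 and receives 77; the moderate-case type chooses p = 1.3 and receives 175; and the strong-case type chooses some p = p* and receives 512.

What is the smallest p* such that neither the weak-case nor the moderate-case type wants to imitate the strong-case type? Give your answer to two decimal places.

11.83

Weak-case type (on-path payoff 77) won't mimic when 77 ≥ 512 − 41·p*, i.e. p* ≥ 10.61.
Moderate-case type (on-path payoff 175 − 32×1.3 = 133.4) won't mimic when 133.4 ≥ 512 − 32·p*, i.e. p* ≥ 11.83.
Both must hold, so p* = max(10.61, 11.83) = 11.83. The moderate-case type's constraint binds.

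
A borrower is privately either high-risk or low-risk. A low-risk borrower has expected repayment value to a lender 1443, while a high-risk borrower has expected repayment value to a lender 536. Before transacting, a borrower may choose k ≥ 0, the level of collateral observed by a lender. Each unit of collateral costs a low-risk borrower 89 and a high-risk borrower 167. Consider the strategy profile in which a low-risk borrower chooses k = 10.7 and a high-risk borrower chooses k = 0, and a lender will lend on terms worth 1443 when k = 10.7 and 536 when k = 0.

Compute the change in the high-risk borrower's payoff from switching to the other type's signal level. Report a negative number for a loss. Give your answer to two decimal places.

-879.90

Playing k = 0 the high-risk borrower receives 536.
Deviating to k = 10.7 brings payment 1443 at cost 167 × 10.7 = 1786.9, netting -343.9.
Gain from deviating: -343.9 − 536 = -879.90.
The gain is negative, so the high-risk type's incentive-compatibility constraint is satisfied.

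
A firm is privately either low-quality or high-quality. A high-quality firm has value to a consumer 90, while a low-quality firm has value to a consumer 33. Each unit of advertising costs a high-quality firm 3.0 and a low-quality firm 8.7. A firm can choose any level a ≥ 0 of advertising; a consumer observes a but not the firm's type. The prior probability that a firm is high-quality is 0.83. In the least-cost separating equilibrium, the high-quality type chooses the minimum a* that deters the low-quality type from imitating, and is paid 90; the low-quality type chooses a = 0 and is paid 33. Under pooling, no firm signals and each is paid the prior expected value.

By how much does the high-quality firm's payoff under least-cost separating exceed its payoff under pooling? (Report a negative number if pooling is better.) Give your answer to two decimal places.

-9.97

Least-cost separating signal: a* solves 33 = 90 − 8.7·a*, so a* = (90 − 33)/8.7 ≈ 6.5517.
High-quality type's separating payoff: 90 − 3.0 × a* = 90 − 3.0 × (90 − 33)/8.7 = 90 − 171/8.7 ≈ 70.3448.
Pooling payoff: 0.83 × 90 + 0.17 × 33 = 80.31.
Difference: 70.3448 − 80.31 = -9.9652, i.e. -9.97 to two decimal places.
The high-quality type would prefer the pooling outcome.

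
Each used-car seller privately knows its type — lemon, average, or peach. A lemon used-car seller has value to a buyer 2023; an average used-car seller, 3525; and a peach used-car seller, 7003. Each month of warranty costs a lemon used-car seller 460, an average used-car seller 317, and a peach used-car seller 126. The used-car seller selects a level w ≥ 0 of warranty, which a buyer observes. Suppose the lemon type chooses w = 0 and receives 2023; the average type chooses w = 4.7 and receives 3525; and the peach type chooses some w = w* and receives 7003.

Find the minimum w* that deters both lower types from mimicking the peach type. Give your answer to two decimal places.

15.67

Average type (on-path payoff 3525 − 317×4.7 = 2035.1) won't mimic when 2035.1 ≥ 7003 − 317·w*, i.e. w* ≥ 15.67.
Lemon type (on-path payoff 2023) won't mimic when 2023 ≥ 7003 − 460·w*, i.e. w* ≥ 10.83.
Both must hold, so w* = max(10.83, 15.67) = 15.67. The average type's constraint binds.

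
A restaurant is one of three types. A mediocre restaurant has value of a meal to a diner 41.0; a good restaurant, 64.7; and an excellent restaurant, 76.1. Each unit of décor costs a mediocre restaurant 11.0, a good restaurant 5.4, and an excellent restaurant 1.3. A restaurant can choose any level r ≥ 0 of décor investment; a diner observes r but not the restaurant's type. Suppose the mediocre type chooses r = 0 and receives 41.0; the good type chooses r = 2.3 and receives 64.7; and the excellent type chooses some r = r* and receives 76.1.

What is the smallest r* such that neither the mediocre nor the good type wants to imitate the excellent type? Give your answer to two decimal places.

4.41

Mediocre type (on-path payoff 41.0) won't mimic when 41.0 ≥ 76.1 − 11.0·r*, i.e. r* ≥ 3.19.
Good type (on-path payoff 64.7 − 5.4×2.3 = 52.28) won't mimic when 52.28 ≥ 76.1 − 5.4·r*, i.e. r* ≥ 4.41.
Both must hold, so r* = max(3.19, 4.41) = 4.41. The good type's constraint binds.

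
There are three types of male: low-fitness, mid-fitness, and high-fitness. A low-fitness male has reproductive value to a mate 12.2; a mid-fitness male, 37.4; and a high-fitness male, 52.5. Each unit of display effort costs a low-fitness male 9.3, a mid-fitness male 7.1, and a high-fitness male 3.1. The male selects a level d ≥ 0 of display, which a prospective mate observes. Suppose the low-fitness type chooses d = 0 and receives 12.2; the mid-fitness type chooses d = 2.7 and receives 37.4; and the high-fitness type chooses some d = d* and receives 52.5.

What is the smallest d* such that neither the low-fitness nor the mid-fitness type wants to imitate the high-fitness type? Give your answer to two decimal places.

4.83

Mid-fitness type (on-path payoff 37.4 − 7.1×2.7 = 18.23) won't mimic when 18.23 ≥ 52.5 − 7.1·d*, i.e. d* ≥ 4.83.
Low-fitness type (on-path payoff 12.2) won't mimic when 12.2 ≥ 52.5 − 9.3·d*, i.e. d* ≥ 4.33.
Both must hold, so d* = max(4.33, 4.83) = 4.83. The mid-fitness type's constraint binds.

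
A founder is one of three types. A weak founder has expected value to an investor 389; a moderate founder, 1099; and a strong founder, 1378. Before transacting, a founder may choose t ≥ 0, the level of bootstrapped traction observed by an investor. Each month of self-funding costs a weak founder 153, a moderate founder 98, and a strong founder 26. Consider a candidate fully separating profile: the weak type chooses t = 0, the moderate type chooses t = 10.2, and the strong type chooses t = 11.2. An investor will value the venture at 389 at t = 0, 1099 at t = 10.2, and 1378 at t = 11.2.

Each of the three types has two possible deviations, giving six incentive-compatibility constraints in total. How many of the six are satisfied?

4

Strong (own payoff 1378 − 26×11.2 = 1086.8): to t=0 gives 389 → no gain ✓; to t=10.2 gives 1099 − 26×10.2 = 833.8 → no gain ✓.
Moderate (own payoff 1099 − 98×10.2 = 99.4): to t=0 gives 389 → profitable ✗; to t=11.2 gives 1378 − 98×11.2 = 280.4 → profitable ✗.
Weak (own payoff 389): to t=10.2 gives 1099 − 153×10.2 = -461.6 → no gain ✓; to t=11.2 gives 1378 − 153×11.2 = -335.6 → no gain ✓.
4 of the 6 constraints hold; not an equilibrium.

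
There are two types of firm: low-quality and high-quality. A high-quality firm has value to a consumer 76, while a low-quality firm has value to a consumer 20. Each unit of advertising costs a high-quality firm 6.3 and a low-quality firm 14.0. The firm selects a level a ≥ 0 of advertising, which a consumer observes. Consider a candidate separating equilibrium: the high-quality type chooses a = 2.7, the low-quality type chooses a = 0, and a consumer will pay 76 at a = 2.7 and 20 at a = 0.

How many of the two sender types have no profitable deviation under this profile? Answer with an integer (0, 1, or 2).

Low-quality type: stay at 0 → 20; mimic → 76 − 14.0 × 2.7 = 38.2. IC fails (20 < 38.2).
High-quality type: signal → 76 − 6.3 × 2.7 = 58.99; deviate to 0 → 20. IC holds (58.99 ≥ 20).
1 of 2 constraints hold, so this profile is not an equilibrium.

1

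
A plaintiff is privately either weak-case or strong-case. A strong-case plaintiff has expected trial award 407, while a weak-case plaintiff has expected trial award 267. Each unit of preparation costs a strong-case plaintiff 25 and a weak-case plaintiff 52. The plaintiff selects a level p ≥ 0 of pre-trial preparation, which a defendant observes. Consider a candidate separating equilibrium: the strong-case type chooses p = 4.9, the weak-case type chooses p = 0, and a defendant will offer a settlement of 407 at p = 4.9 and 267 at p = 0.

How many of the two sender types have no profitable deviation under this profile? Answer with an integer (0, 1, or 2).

Weak-case type: stay at 0 → 267; mimic → 407 − 52 × 4.9 = 152.2. IC holds (267 ≥ 152.2).
Strong-case type: signal → 407 − 25 × 4.9 = 284.5; deviate to 0 → 267. IC holds (284.5 ≥ 267).
2 of 2 constraints hold, so this is a separating equilibrium.

2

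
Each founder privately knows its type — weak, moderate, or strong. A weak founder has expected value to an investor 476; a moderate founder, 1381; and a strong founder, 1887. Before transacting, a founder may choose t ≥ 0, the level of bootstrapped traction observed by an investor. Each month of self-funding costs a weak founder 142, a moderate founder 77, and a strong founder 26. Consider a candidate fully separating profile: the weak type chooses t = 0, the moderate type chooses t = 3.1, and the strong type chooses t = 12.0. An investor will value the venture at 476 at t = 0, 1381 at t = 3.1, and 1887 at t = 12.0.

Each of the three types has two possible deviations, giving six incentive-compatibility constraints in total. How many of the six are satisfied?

Moderate (own payoff 1381 − 77×3.1 = 1142.3): to t=0 gives 476 → no gain ✓; to t=12.0 gives 1887 − 77×12.0 = 963 → no gain ✓.
Strong (own payoff 1887 − 26×12.0 = 1575): to t=0 gives 476 → no gain ✓; to t=3.1 gives 1381 − 26×3.1 = 1300.4 → no gain ✓.
Weak (own payoff 476): to t=3.1 gives 1381 − 142×3.1 = 940.8 → profitable ✗; to t=12.0 gives 1887 − 142×12.0 = 183 → no gain ✓.
5 of the 6 constraints hold; not an equilibrium.

5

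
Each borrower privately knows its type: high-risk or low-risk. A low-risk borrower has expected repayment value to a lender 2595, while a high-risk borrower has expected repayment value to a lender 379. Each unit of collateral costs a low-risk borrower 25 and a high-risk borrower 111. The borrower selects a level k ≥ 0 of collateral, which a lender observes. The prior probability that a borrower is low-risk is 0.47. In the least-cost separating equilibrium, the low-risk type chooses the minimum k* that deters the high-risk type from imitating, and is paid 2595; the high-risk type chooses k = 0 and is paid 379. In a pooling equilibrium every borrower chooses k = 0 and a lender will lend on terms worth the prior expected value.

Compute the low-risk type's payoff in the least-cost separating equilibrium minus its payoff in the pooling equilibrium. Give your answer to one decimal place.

Least-cost separating signal: k* solves 379 = 2595 − 111·k*, so k* = (2595 − 379)/111 ≈ 19.9640.
Low-risk type's separating payoff: 2595 − 25 × k* = 2595 − 25 × (2595 − 379)/111 = 2595 − 55400/111 ≈ 2095.901.
Pooling payoff: 0.47 × 2595 + 0.53 × 379 = 1420.52.
Difference: 2095.901 − 1420.52 = 675.381, i.e. 675.4 to one decimal place.
The low-risk type prefers to separate.

675.4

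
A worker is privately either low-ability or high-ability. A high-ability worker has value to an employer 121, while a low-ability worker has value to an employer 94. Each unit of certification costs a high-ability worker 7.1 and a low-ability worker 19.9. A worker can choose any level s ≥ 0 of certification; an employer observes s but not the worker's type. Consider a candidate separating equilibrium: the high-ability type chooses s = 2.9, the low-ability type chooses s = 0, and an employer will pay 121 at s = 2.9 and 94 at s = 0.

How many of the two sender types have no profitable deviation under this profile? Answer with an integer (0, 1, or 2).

Low-ability type: stay at 0 → 94; mimic → 121 − 19.9 × 2.9 = 63.29. IC holds (94 ≥ 63.29).
High-ability type: signal → 121 − 7.1 × 2.9 = 100.41; deviate to 0 → 94. IC holds (100.41 ≥ 94).
2 of 2 constraints hold, so this is a separating equilibrium.

2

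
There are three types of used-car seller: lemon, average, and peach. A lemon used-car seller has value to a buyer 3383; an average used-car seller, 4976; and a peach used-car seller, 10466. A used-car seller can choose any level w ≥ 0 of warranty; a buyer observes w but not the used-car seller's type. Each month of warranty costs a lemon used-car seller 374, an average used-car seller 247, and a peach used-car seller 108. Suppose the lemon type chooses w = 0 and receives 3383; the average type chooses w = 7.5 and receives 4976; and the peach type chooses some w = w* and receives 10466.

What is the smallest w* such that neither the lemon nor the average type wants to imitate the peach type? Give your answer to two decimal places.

Lemon type (on-path payoff 3383) won't mimic when 3383 ≥ 10466 − 374·w*, i.e. w* ≥ 18.94.
Average type (on-path payoff 4976 − 247×7.5 = 3123.5) won't mimic when 3123.5 ≥ 10466 − 247·w*, i.e. w* ≥ 29.73.
Both must hold, so w* = max(18.94, 29.73) = 29.73. The average type's constraint binds.

29.73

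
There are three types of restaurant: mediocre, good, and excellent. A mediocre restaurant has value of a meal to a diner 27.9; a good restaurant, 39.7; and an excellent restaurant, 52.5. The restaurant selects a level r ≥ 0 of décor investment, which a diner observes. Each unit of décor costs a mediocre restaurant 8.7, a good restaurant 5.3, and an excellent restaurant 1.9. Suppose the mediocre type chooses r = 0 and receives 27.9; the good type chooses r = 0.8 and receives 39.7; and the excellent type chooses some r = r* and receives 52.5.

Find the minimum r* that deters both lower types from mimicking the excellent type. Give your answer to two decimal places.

3.22

Mediocre type (on-path payoff 27.9) won't mimic when 27.9 ≥ 52.5 − 8.7·r*, i.e. r* ≥ 2.83.
Good type (on-path payoff 39.7 − 5.3×0.8 = 35.46) won't mimic when 35.46 ≥ 52.5 − 5.3·r*, i.e. r* ≥ 3.22.
Both must hold, so r* = max(2.83, 3.22) = 3.22. The good type's constraint binds.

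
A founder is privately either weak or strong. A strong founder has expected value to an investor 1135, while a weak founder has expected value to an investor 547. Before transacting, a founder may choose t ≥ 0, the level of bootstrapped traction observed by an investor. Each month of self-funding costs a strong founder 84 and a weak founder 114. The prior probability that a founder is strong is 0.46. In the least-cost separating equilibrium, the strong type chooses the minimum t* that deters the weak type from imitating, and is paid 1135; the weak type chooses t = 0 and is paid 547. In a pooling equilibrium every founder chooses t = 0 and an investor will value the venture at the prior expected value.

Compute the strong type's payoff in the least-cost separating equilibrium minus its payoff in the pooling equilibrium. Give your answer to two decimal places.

Least-cost separating signal: t* solves 547 = 1135 − 114·t*, so t* = (1135 − 547)/114 ≈ 5.1579.
Strong type's separating payoff: 1135 − 84 × t* = 1135 − 84 × (1135 − 547)/114 = 1135 − 49392/114 ≈ 701.7368.
Pooling payoff: 0.46 × 1135 + 0.54 × 547 = 817.48.
Difference: 701.7368 − 817.48 = -115.7432, i.e. -115.74 to two decimal places.
The strong type would prefer the pooling outcome.

-115.74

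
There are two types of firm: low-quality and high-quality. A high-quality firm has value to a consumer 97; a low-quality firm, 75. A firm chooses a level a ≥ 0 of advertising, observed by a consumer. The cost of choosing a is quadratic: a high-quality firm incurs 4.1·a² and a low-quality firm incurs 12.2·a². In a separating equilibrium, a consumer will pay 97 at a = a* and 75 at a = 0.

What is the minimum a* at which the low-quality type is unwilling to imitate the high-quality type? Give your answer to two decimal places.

1.34

The low-quality type at a = 0 receives 75; imitating at a* yields 97 − 12.2·a*².
Indifference: 75 = 97 − 12.2·a*², so a*² = (97 − 75) / 12.2 ≈ 1.8033.
a* = √1.8033 ≈ 1.34.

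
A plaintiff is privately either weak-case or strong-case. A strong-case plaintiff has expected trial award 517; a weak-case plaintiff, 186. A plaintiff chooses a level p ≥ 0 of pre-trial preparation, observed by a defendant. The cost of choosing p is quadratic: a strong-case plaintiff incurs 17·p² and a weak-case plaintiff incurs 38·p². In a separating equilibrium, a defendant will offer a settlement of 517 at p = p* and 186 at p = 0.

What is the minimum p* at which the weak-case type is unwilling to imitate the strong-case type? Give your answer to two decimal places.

2.95

The weak-case type at p = 0 receives 186; imitating at p* yields 517 − 38·p*².
Indifference: 186 = 517 − 38·p*², so p*² = (517 − 186) / 38 ≈ 8.7105.
p* = √8.7105 ≈ 2.95.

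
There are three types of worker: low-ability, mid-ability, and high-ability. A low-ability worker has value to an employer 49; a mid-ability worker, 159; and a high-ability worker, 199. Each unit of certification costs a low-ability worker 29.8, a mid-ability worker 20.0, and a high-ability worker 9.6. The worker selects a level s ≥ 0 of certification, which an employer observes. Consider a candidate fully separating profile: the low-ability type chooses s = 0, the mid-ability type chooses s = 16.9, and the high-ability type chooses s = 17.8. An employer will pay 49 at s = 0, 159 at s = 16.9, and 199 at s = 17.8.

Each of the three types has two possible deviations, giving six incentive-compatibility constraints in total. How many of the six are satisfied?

High-ability (own payoff 199 − 9.6×17.8 = 28.12): to s=0 gives 49 → profitable ✗; to s=16.9 gives 159 − 9.6×16.9 = -3.24 → no gain ✓.
Mid-ability (own payoff 159 − 20.0×16.9 = -179): to s=0 gives 49 → profitable ✗; to s=17.8 gives 199 − 20.0×17.8 = -157 → profitable ✗.
Low-ability (own payoff 49): to s=16.9 gives 159 − 29.8×16.9 = -344.62 → no gain ✓; to s=17.8 gives 199 − 29.8×17.8 = -331.44 → no gain ✓.
3 of the 6 constraints hold; not an equilibrium.

3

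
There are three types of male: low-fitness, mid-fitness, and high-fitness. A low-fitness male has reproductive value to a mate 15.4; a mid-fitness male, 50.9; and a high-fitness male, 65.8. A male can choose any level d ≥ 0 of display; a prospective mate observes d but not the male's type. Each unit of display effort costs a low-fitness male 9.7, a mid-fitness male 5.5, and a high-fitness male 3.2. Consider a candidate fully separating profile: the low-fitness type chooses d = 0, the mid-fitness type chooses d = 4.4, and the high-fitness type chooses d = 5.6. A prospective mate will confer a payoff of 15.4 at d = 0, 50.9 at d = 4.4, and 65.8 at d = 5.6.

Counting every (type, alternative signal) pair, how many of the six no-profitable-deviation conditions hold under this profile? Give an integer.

High-fitness (own payoff 65.8 − 3.2×5.6 = 47.88): to d=0 gives 15.4 → no gain ✓; to d=4.4 gives 50.9 − 3.2×4.4 = 36.82 → no gain ✓.
Low-fitness (own payoff 15.4): to d=4.4 gives 50.9 − 9.7×4.4 = 8.22 → no gain ✓; to d=5.6 gives 65.8 − 9.7×5.6 = 11.48 → no gain ✓.
Mid-fitness (own payoff 50.9 − 5.5×4.4 = 26.7): to d=0 gives 15.4 → no gain ✓; to d=5.6 gives 65.8 − 5.5×5.6 = 35 → profitable ✗.
5 of the 6 constraints hold; not an equilibrium.

5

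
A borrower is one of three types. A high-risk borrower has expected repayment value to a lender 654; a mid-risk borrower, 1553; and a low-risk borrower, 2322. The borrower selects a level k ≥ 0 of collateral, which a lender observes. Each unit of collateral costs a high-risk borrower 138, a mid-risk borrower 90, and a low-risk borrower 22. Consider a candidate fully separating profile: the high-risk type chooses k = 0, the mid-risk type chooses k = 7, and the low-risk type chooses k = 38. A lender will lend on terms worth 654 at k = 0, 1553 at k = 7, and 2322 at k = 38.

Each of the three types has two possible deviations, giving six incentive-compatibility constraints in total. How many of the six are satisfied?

6

High-risk (own payoff 654): to k=7 gives 1553 − 138×7 = 587 → no gain ✓; to k=38 gives 2322 − 138×38 = -2922 → no gain ✓.
Low-risk (own payoff 2322 − 22×38 = 1486): to k=0 gives 654 → no gain ✓; to k=7 gives 1553 − 22×7 = 1399 → no gain ✓.
Mid-risk (own payoff 1553 − 90×7 = 923): to k=0 gives 654 → no gain ✓; to k=38 gives 2322 − 90×38 = -1098 → no gain ✓.
6 of the 6 constraints hold; this profile is a separating equilibrium.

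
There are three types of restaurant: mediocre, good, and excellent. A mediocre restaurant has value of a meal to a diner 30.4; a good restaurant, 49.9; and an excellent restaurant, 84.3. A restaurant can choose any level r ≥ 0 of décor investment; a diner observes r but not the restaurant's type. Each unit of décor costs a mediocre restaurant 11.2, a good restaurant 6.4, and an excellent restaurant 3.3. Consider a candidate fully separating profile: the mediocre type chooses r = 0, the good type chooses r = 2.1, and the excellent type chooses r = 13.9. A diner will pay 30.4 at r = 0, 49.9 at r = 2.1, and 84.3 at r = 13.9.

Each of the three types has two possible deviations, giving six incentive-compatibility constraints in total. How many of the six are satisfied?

Good (own payoff 49.9 − 6.4×2.1 = 36.46): to r=0 gives 30.4 → no gain ✓; to r=13.9 gives 84.3 − 6.4×13.9 = -4.66 → no gain ✓.
Excellent (own payoff 84.3 − 3.3×13.9 = 38.43): to r=0 gives 30.4 → no gain ✓; to r=2.1 gives 49.9 − 3.3×2.1 = 42.97 → profitable ✗.
Mediocre (own payoff 30.4): to r=2.1 gives 49.9 − 11.2×2.1 = 26.38 → no gain ✓; to r=13.9 gives 84.3 − 11.2×13.9 = -71.38 → no gain ✓.
5 of the 6 constraints hold; not an equilibrium.

5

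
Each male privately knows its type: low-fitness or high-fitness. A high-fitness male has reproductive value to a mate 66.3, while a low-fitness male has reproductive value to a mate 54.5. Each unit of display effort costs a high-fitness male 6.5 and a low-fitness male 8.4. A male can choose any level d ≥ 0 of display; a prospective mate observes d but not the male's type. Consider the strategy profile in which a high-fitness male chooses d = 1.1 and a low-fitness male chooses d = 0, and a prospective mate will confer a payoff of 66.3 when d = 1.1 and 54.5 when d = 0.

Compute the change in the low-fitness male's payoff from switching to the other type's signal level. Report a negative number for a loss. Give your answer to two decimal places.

Playing d = 0 the low-fitness male receives 54.5.
Deviating to d = 1.1 brings payment 66.3 at cost 8.4 × 1.1 = 9.24, netting 57.06.
Gain from deviating: 57.06 − 54.5 = 2.56.
The gain is positive, so the low-fitness type's incentive-compatibility constraint is violated — this profile is not a separating equilibrium.

2.56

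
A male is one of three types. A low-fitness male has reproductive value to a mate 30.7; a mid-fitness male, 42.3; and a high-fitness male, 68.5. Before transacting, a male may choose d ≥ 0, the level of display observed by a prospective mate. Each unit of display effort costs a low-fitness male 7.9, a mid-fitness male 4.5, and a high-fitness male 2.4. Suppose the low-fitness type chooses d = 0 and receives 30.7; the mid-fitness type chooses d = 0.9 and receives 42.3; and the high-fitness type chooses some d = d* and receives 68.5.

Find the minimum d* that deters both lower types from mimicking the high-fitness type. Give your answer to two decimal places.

Mid-fitness type (on-path payoff 42.3 − 4.5×0.9 = 38.25) won't mimic when 38.25 ≥ 68.5 − 4.5·d*, i.e. d* ≥ 6.72.
Low-fitness type (on-path payoff 30.7) won't mimic when 30.7 ≥ 68.5 − 7.9·d*, i.e. d* ≥ 4.78.
Both must hold, so d* = max(4.78, 6.72) = 6.72. The mid-fitness type's constraint binds.

6.72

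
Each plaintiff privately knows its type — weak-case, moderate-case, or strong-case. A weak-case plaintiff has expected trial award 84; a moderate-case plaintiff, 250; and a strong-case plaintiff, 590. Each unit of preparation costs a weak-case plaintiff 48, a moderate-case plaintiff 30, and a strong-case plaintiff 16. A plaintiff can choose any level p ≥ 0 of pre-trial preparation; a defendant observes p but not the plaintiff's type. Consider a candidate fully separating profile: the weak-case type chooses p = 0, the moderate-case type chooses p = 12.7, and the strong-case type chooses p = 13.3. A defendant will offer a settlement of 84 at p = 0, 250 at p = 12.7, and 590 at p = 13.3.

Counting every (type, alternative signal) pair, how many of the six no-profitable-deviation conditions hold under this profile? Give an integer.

4

Strong-case (own payoff 590 − 16×13.3 = 377.2): to p=0 gives 84 → no gain ✓; to p=12.7 gives 250 − 16×12.7 = 46.8 → no gain ✓.
Weak-case (own payoff 84): to p=12.7 gives 250 − 48×12.7 = -359.6 → no gain ✓; to p=13.3 gives 590 − 48×13.3 = -48.4 → no gain ✓.
Moderate-case (own payoff 250 − 30×12.7 = -131): to p=0 gives 84 → profitable ✗; to p=13.3 gives 590 − 30×13.3 = 191 → profitable ✗.
4 of the 6 constraints hold; not an equilibrium.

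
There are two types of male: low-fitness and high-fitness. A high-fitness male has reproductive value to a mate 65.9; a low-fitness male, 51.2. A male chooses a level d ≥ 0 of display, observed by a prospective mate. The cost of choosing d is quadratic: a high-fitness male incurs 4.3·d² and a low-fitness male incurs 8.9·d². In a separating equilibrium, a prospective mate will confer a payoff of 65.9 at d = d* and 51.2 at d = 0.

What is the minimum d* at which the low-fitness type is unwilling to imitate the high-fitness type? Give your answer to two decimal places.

The low-fitness type at d = 0 receives 51.2; imitating at d* yields 65.9 − 8.9·d*².
Indifference: 51.2 = 65.9 − 8.9·d*², so d*² = (65.9 − 51.2) / 8.9 ≈ 1.6517.
d* = √1.6517 ≈ 1.29.

1.29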